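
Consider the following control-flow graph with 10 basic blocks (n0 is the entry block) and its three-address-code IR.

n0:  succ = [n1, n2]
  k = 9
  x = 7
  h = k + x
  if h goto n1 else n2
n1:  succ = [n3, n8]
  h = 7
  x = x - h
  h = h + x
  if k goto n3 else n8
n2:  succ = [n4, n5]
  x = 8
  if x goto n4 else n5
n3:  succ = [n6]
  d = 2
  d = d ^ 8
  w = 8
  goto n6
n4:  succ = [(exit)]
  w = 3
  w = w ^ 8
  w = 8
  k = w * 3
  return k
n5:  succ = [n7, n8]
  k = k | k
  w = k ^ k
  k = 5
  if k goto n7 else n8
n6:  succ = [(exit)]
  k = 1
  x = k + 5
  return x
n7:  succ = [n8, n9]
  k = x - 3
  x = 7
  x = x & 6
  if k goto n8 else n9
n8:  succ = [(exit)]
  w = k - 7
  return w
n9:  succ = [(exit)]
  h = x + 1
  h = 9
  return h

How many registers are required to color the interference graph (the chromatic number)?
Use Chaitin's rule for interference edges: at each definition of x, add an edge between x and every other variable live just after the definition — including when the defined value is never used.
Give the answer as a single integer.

Answer: 3

Working:
Per-block:
  n0: def={h,k,x} ue=∅
  n1: def={h,x} ue={k,x}
  n2: def={x} ue=∅
  n3: def={d,w} ue=∅
  n4: def={k,w} ue=∅
  n5: def={k,w} ue={k}
  n6: def={k,x} ue=∅
  n7: def={k,x} ue={x}
  n8: def={w} ue={k}
  n9: def={h} ue={x}

Liveness:
  n0 li=∅ lo={k,x}
  n1 li={k,x} lo={k}
  n2 li={k} lo={k,x}
  n3 li=∅ lo=∅
  n4 li=∅ lo=∅
  n5 li={k,x} lo={k,x}
  n6 li=∅ lo=∅
  n7 li={x} lo={k,x}
  n8 li={k} lo=∅
  n9 li={x} lo=∅

Interfere edges:
  d↔∅
  h↔{k,x}
  k↔{h,x}
  w↔{x}
  x↔{h,k,w}

Chromatic number:
  clique {h,k,x} ⇒ need ≥ 3
  3-colouring: r0={d,x}  r1={h,w}  r2={k}
  χ = 3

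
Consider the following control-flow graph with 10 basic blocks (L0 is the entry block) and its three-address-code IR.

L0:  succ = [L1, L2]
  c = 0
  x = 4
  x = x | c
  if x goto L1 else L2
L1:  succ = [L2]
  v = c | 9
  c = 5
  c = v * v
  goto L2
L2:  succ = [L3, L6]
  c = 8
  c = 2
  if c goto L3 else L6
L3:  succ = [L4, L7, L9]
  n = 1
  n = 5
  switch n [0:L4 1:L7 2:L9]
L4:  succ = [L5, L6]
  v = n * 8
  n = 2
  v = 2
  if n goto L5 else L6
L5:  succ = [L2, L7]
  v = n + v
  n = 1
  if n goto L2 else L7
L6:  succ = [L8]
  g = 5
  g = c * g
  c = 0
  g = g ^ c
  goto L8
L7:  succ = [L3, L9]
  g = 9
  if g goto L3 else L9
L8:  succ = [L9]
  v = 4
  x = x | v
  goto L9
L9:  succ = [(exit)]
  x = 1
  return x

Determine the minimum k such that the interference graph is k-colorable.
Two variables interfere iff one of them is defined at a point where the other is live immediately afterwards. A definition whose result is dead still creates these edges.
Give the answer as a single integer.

Answer: 4

Derivation:
Per-block:
  L0: {c,x} / ∅
  L1: {c,v} / {c}
  L2: {c} / ∅
  L3: {n} / ∅
  L4: {n,v} / {n}
  L5: {n,v} / {n,v}
  L6: {c,g} / {c}
  L7: {g} / ∅
  L8: {v,x} / {x}
  L9: {x} / ∅

Backward fixpoint:
  L0 li=∅ lo={c,x}
  L1 li={c,x} lo={x}
  L2 li={x} lo={c,x}
  L3 li={c,x} lo={c,n,x}
  L4 li={c,n,x} lo={c,n,v,x}
  L5 li={c,n,v,x} lo={c,x}
  L6 li={c,x} lo={x}
  L7 li={c,x} lo={c,x}
  L8 li={x} lo=∅
  L9 li=∅ lo=∅

Conflict graph:
  c — {g,n,v,x}
  g — {c,x}
  n — {c,v,x}
  v — {c,n,x}
  x — {c,g,n,v}

Chromatic number:
  lower bound: {c,n,v,x} mutually conflict ⇒ χ ≥ 4
  4-colouring: c0={c}  c1={x}  c2={g,n}  c3={v}
  χ = 4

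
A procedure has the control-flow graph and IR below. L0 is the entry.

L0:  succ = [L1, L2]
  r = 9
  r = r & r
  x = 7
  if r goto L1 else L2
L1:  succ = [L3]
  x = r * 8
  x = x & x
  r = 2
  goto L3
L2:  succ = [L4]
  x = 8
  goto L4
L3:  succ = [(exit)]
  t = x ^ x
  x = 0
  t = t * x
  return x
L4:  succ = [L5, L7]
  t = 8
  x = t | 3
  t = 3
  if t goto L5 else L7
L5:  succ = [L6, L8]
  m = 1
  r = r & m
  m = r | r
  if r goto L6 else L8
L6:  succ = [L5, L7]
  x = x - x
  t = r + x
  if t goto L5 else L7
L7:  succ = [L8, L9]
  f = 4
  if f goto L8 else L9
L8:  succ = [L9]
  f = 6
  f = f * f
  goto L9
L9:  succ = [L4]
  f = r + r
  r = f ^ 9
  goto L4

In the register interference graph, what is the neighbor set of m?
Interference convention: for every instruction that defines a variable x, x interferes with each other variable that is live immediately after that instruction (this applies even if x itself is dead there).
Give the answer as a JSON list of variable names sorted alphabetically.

Answer: ["r", "x"]

Analysis:
Per-block:
  L0: def={r,x} ue=∅
  L1: def={r,x} ue={r}
  L2: def={x} ue=∅
  L3: def={t,x} ue={x}
  L4: def={t,x} ue=∅
  L5: def={m,r} ue={r}
  L6: def={t,x} ue={r,x}
  L7: def={f} ue=∅
  L8: def={f} ue=∅
  L9: def={f,r} ue={r}

Live sets:
  live L0: ∅→{r}
  live L1: {r}→{x}
  live L2: {r}→{r}
  live L3: {x}→∅
  live L4: {r}→{r,x}
  live L5: {r,x}→{r,x}
  live L6: {r,x}→{r,x}
  live L7: {r}→{r}
  live L8: {r}→{r}
  live L9: {r}→{r}

Conflict graph:
  f — {r}
  m — {r,x}
  r — {f,m,t,x}
  t — {r,x}
  x — {m,r,t}

N(m) = ["r", "x"]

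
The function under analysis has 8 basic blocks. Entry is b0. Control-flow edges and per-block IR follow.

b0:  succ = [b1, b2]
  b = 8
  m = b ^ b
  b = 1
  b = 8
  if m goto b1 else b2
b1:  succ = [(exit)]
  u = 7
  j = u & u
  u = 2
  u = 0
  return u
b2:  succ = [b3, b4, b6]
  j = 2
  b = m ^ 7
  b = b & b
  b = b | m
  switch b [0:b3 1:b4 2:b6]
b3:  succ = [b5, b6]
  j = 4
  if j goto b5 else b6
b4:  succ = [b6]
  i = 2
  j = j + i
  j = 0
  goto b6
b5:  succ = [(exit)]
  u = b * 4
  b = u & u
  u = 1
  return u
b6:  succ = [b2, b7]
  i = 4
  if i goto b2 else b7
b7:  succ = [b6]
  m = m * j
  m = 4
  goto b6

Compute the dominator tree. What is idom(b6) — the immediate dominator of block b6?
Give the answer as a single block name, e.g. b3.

Answer: b2

Analysis:
idom tree: b1←b0 b2←b0 b3←b2 b4←b2 b5←b3 b6←b2 b7←b6
Dom at joins:
  b2: preds {b0,b6}: {b0} ∩ {b0,b2,b6} = {b0}; idom=b0
  b6: preds {b2,b3,b4,b7}: {b0,b2} ∩ {b0,b2,b3} ∩ {b0,b2,b4} ∩ {b0,b2,b6,b7} = {b0,b2}; idom=b2

idom(b6) = b2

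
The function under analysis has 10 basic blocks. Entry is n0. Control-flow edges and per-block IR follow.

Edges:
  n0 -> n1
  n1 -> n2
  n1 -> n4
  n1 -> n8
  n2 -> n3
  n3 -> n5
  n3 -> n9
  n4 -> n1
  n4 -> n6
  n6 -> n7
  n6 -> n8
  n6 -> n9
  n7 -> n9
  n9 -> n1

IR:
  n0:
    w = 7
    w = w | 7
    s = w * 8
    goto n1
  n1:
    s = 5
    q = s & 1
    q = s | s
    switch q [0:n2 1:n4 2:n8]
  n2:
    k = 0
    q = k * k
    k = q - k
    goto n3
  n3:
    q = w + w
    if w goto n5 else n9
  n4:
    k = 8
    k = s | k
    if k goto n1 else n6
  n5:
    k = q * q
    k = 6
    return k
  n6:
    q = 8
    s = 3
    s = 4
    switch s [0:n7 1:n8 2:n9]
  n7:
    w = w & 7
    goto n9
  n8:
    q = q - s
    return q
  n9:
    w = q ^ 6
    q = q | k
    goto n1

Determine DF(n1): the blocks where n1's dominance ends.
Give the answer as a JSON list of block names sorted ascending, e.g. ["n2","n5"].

idom tree: n1←n0 n2←n1 n3←n2 n4←n1 n5←n3 n6←n4 n7←n6 n8←n1 n9←n1
Join-block Dom:
  n1: preds {n0,n4,n9}: {n0} ∩ {n0,n1,n4} ∩ {n0,n1,n9} = {n0}; idom=n0
  n8: preds {n1,n6}: {n0,n1} ∩ {n0,n1,n4,n6} = {n0,n1}; idom=n1
  n9: preds {n3,n6,n7}: {n0,n1,n2,n3} ∩ {n0,n1,n4,n6} ∩ {n0,n1,n4,n6,n7} = {n0,n1}; idom=n1

DF walk-up:
  n1←n0: walk · to n0
  n1←n4: walk n4→n1 to n0
  n1←n9: walk n9→n1 to n0
  n8←n1: walk · to n1
  n8←n6: walk n6→n4 to n1
  n9←n3: walk n3→n2 to n1
  n9←n6: walk n6→n4 to n1
  n9←n7: walk n7→n6→n4 to n1
  n0: DF=∅
  n1: DF={n1}
  n2: DF={n9}
  n3: DF={n9}
  n4: DF={n1,n8,n9}
  n5: DF=∅
  n6: DF={n8,n9}
  n7: DF={n9}
  n8: DF=∅
  n9: DF={n1}

DF(n1) = ["n1"]

Answer: ["n1"]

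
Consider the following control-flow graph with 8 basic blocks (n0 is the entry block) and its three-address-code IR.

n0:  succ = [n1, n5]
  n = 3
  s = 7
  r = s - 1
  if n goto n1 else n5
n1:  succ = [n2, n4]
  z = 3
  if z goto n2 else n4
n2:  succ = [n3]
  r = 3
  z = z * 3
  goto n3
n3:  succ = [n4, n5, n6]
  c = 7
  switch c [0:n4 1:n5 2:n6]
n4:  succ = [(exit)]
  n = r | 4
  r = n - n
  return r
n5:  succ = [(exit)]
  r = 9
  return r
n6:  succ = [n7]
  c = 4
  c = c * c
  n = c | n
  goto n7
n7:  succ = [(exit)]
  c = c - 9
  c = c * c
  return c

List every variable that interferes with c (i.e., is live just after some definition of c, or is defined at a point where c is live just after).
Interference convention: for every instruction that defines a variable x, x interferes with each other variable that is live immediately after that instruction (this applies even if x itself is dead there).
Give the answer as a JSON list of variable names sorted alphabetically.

Per-block:
  n0: def={n,r,s} ue=∅
  n1: def={z} ue=∅
  n2: def={r,z} ue={z}
  n3: def={c} ue=∅
  n4: def={n,r} ue={r}
  n5: def={r} ue=∅
  n6: def={c,n} ue={n}
  n7: def={c} ue={c}

Liveness:
  live n0: ∅→{n,r}
  live n1: {n,r}→{n,r,z}
  live n2: {n,z}→{n,r}
  live n3: {n,r}→{n,r}
  live n4: {r}→∅
  live n5: ∅→∅
  live n6: {n}→{c}
  live n7: {c}→∅

Interfere edges:
  c↔{n,r}
  n↔{c,r,s,z}
  r↔{c,n,z}
  s↔{n}
  z↔{n,r}

N(c) = ["n", "r"]

Answer: ["n", "r"]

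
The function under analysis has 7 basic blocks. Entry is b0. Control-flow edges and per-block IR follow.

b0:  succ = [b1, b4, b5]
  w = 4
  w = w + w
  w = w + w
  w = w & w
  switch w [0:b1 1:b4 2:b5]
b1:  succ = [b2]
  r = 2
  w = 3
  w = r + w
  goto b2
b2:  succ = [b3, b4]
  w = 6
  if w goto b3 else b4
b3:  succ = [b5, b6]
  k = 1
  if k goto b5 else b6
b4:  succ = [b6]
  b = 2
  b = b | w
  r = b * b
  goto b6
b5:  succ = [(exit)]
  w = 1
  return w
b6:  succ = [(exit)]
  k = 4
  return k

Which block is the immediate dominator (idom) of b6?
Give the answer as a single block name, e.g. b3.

Answer: b0

Analysis:
idom tree: b1←b0 b2←b1 b3←b2 b4←b0 b5←b0 b6←b0
Dom∩ at merges:
  b4: preds {b0,b2}: {b0} ∩ {b0,b1,b2} = {b0}; idom=b0
  b5: preds {b0,b3}: {b0} ∩ {b0,b1,b2,b3} = {b0}; idom=b0
  b6: preds {b3,b4}: {b0,b1,b2,b3} ∩ {b0,b4} = {b0}; idom=b0

idom(b6) = b0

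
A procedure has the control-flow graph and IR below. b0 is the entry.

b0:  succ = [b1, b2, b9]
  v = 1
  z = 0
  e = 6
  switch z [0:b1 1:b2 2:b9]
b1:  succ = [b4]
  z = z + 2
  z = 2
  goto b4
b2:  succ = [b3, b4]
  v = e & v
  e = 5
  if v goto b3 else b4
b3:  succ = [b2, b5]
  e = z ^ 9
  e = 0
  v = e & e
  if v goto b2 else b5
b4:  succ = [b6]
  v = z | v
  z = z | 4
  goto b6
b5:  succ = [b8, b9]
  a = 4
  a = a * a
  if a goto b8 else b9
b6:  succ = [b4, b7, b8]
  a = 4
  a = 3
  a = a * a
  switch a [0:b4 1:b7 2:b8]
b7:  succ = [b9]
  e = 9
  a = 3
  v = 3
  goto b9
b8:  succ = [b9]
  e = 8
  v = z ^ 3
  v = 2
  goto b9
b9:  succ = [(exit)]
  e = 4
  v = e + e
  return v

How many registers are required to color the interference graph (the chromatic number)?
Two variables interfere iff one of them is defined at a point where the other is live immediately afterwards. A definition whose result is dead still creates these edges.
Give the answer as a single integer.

Answer: 3

Analysis:
def/use:
  b0: def={e,v,z} ue=∅
  b1: def={z} ue={z}
  b2: def={e,v} ue={e,v}
  b3: def={e,v} ue={z}
  b4: def={v,z} ue={v,z}
  b5: def={a} ue=∅
  b6: def={a} ue=∅
  b7: def={a,e,v} ue=∅
  b8: def={e,v} ue={z}
  b9: def={e,v} ue=∅

Live sets:
  b0 li=∅ lo={e,v,z}
  b1 li={v,z} lo={v,z}
  b2 li={e,v,z} lo={v,z}
  b3 li={z} lo={e,v,z}
  b4 li={v,z} lo={v,z}
  b5 li={z} lo={z}
  b6 li={v,z} lo={v,z}
  b7 li=∅ lo=∅
  b8 li={z} lo=∅
  b9 li=∅ lo=∅

Interference:
  a — {v,z}
  e — {v,z}
  v — {a,e,z}
  z — {a,e,v}

Colouring:
  {a,v,z} pairwise interfere (3-clique) ⇒ χ ≥ 3
  3-colouring: r0={v}  r1={z}  r2={a,e}
  χ = 3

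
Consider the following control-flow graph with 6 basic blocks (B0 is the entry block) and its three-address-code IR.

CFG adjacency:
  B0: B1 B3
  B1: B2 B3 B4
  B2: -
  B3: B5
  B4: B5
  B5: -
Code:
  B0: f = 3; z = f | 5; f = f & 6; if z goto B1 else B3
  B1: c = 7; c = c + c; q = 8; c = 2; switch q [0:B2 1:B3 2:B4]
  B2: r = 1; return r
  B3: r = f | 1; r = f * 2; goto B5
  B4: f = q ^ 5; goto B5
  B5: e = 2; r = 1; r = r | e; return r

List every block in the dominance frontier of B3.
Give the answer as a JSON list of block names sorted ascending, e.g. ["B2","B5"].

idom tree: B1←B0 B2←B1 B3←B0 B4←B1 B5←B0
Join-block Dom:
  B3: preds {B0,B1}: {B0} ∩ {B0,B1} = {B0}; idom=B0
  B5: preds {B3,B4}: {B0,B3} ∩ {B0,B1,B4} = {B0}; idom=B0

Frontier:
  join B3 pred B0: · stop@B0
  join B3 pred B1: B1 stop@B0
  join B5 pred B3: B3 stop@B0
  join B5 pred B4: B4→B1 stop@B0
  B0 → ∅
  B1 → {B3,B5}
  B2 → ∅
  B3 → {B5}
  B4 → {B5}
  B5 → ∅

DF(B3) = ["B5"]

Answer: ["B5"]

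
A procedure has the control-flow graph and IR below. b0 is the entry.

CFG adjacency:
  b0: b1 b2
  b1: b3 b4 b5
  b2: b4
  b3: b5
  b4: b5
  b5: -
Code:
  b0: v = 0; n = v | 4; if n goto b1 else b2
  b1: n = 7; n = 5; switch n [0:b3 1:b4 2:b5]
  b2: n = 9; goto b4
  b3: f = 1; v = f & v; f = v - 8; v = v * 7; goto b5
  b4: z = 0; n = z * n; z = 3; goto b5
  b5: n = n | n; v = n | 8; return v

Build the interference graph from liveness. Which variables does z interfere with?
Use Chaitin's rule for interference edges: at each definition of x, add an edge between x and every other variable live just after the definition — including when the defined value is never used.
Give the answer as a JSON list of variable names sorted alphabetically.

Answer: ["n"]

Working:
def/use:
  b0: def={n,v} ue=∅
  b1: def={n} ue=∅
  b2: def={n} ue=∅
  b3: def={f,v} ue={v}
  b4: def={n,z} ue={n}
  b5: def={n,v} ue={n}

Liveness:
  b0 li=∅ lo={v}
  b1 li={v} lo={n,v}
  b2 li=∅ lo={n}
  b3 li={n,v} lo={n}
  b4 li={n} lo={n}
  b5 li={n} lo=∅

Interfere edges:
  f — {n,v}
  n — {f,v,z}
  v — {f,n}
  z — {n}

N(z) = ["n"]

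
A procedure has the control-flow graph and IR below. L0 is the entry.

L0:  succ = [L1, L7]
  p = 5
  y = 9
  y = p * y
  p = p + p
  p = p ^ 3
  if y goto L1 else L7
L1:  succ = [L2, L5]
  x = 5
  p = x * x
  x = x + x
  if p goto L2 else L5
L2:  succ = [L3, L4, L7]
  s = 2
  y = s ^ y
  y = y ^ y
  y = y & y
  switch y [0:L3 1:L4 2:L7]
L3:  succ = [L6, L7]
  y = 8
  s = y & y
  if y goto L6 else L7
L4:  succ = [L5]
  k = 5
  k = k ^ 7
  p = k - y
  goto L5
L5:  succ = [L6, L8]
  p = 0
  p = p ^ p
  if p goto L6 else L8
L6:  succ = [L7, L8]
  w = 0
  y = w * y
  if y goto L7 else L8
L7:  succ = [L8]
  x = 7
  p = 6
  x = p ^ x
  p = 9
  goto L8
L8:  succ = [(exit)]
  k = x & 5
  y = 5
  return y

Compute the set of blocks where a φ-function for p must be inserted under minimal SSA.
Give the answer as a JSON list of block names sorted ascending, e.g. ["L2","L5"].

idom tree: L1←L0 L2←L1 L3←L2 L4←L2 L5←L1 L6←L1 L7←L0 L8←L0
Dom at joins:
  L5: preds {L1,L4}: {L0,L1} ∩ {L0,L1,L2,L4} = {L0,L1}; idom=L1
  L6: preds {L3,L5}: {L0,L1,L2,L3} ∩ {L0,L1,L5} = {L0,L1}; idom=L1
  L7: preds {L0,L2,L3,L6}: {L0} ∩ {L0,L1,L2} ∩ {L0,L1,L2,L3} ∩ {L0,L1,L6} = {L0}; idom=L0
  L8: preds {L5,L6,L7}: {L0,L1,L5} ∩ {L0,L1,L6} ∩ {L0,L7} = {L0}; idom=L0

DF derivation:
  L5←L1: walk · to L1
  L5←L4: walk L4→L2 to L1
  L6←L3: walk L3→L2 to L1
  L6←L5: walk L5 to L1
  L7←L0: walk · to L0
  L7←L2: walk L2→L1 to L0
  L7←L3: walk L3→L2→L1 to L0
  L7←L6: walk L6→L1 to L0
  L8←L5: walk L5→L1 to L0
  L8←L6: walk L6→L1 to L0
  L8←L7: walk L7 to L0
  DF(L0)=∅
  DF(L1)={L7,L8}
  DF(L2)={L5,L6,L7}
  DF(L3)={L6,L7}
  DF(L4)={L5}
  DF(L5)={L6,L8}
  DF(L6)={L7,L8}
  DF(L7)={L8}
  DF(L8)=∅

φ for p: defs {L0,L1,L4,L5,L7}
  DF⁺ = {L5,L6,L7,L8}

Answer: ["L5", "L6", "L7", "L8"]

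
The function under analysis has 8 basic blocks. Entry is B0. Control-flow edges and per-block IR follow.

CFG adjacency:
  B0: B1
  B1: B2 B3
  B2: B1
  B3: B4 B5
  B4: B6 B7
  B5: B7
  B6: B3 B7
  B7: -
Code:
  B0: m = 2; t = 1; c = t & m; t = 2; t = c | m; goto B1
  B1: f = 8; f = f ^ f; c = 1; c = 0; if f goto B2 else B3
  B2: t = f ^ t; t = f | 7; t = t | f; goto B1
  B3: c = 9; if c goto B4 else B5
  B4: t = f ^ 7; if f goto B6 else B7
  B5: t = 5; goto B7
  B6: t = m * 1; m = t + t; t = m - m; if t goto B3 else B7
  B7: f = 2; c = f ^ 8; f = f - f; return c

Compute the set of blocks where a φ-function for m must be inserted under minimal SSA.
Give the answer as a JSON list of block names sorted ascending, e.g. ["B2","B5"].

idom tree: B1←B0 B2←B1 B3←B1 B4←B3 B5←B3 B6←B4 B7←B3
Join-block Dom:
  B1: preds {B0,B2}: {B0} ∩ {B0,B1,B2} = {B0}; idom=B0
  B3: preds {B1,B6}: {B0,B1} ∩ {B0,B1,B3,B4,B6} = {B0,B1}; idom=B1
  B7: preds {B4,B5,B6}: {B0,B1,B3,B4} ∩ {B0,B1,B3,B5} ∩ {B0,B1,B3,B4,B6} = {B0,B1,B3}; idom=B3

Frontier:
  join B1 pred B0: · stop@B0
  join B1 pred B2: B2→B1 stop@B0
  join B3 pred B1: · stop@B1
  join B3 pred B6: B6→B4→B3 stop@B1
  join B7 pred B4: B4 stop@B3
  join B7 pred B5: B5 stop@B3
  join B7 pred B6: B6→B4 stop@B3
  B0 → ∅
  B1 → {B1}
  B2 → {B1}
  B3 → {B3}
  B4 → {B3,B7}
  B5 → {B7}
  B6 → {B3,B7}
  B7 → ∅

φ for m: defs {B0,B6}
  DF⁺ = {B3,B7}

Answer: ["B3", "B7"]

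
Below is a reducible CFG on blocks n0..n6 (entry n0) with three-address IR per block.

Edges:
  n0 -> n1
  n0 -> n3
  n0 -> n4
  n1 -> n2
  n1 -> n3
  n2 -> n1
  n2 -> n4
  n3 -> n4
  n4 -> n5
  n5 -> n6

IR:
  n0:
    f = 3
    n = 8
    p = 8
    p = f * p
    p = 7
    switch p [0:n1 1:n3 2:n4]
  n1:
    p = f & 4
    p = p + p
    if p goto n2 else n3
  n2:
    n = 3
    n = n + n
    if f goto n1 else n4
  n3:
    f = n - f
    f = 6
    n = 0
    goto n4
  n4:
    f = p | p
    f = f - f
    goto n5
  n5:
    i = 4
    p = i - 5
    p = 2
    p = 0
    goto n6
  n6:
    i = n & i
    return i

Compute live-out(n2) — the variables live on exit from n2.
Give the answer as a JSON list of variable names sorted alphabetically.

Answer: ["f", "n", "p"]

Derivation:
Per-block:
  n0: def={f,n,p} ue=∅
  n1: def={p} ue={f}
  n2: def={n} ue={f}
  n3: def={f,n} ue={f,n}
  n4: def={f} ue={p}
  n5: def={i,p} ue=∅
  n6: def={i} ue={i,n}

Backward fixpoint:
  live n0: ∅→{f,n,p}
  live n1: {f,n}→{f,n,p}
  live n2: {f,p}→{f,n,p}
  live n3: {f,n,p}→{n,p}
  live n4: {n,p}→{n}
  live n5: {n}→{i,n}
  live n6: {i,n}→∅

live-out(n2) = ["f", "n", "p"]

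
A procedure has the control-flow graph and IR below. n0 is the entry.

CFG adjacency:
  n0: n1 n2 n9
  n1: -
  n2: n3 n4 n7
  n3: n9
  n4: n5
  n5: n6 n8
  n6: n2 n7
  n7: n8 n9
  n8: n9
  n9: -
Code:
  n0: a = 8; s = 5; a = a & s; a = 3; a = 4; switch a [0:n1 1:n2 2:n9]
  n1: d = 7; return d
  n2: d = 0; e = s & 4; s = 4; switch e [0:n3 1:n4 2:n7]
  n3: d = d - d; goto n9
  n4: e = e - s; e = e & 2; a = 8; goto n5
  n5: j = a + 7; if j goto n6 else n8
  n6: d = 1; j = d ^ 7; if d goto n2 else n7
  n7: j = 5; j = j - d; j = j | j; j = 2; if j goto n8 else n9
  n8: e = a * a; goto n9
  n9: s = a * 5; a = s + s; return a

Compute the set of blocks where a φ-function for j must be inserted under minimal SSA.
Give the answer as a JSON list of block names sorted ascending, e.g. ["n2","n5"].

idom tree: n1←n0 n2←n0 n3←n2 n4←n2 n5←n4 n6←n5 n7←n2 n8←n2 n9←n0
Join-block Dom:
  n2: preds {n0,n6}: {n0} ∩ {n0,n2,n4,n5,n6} = {n0}; idom=n0
  n7: preds {n2,n6}: {n0,n2} ∩ {n0,n2,n4,n5,n6} = {n0,n2}; idom=n2
  n8: preds {n5,n7}: {n0,n2,n4,n5} ∩ {n0,n2,n7} = {n0,n2}; idom=n2
  n9: preds {n0,n3,n7,n8}: {n0} ∩ {n0,n2,n3} ∩ {n0,n2,n7} ∩ {n0,n2,n8} = {n0}; idom=n0

Frontier:
  join n2 pred n0: · stop@n0
  join n2 pred n6: n6→n5→n4→n2 stop@n0
  join n7 pred n2: · stop@n2
  join n7 pred n6: n6→n5→n4 stop@n2
  join n8 pred n5: n5→n4 stop@n2
  join n8 pred n7: n7 stop@n2
  join n9 pred n0: · stop@n0
  join n9 pred n3: n3→n2 stop@n0
  join n9 pred n7: n7→n2 stop@n0
  join n9 pred n8: n8→n2 stop@n0
  n0 → ∅
  n1 → ∅
  n2 → {n2,n9}
  n3 → {n9}
  n4 → {n2,n7,n8}
  n5 → {n2,n7,n8}
  n6 → {n2,n7}
  n7 → {n8,n9}
  n8 → {n9}
  n9 → ∅

φ for j: defs {n5,n6,n7}
  DF⁺ = {n2,n7,n8,n9}

Answer: ["n2", "n7", "n8", "n9"]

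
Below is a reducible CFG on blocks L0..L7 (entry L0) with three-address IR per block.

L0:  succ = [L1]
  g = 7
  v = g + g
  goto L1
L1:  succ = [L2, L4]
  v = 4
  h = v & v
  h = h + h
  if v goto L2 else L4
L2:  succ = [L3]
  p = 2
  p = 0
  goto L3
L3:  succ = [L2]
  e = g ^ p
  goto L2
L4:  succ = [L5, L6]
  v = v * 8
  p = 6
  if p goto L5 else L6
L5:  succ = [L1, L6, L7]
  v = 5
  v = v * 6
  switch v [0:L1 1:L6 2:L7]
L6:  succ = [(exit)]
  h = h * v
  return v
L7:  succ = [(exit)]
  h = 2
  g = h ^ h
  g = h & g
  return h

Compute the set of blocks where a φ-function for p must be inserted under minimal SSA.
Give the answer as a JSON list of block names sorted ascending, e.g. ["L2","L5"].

idom tree: L1←L0 L2←L1 L3←L2 L4←L1 L5←L4 L6←L4 L7←L5
Dom∩ at merges:
  L1: preds {L0,L5}: {L0} ∩ {L0,L1,L4,L5} = {L0}; idom=L0
  L2: preds {L1,L3}: {L0,L1} ∩ {L0,L1,L2,L3} = {L0,L1}; idom=L1
  L6: preds {L4,L5}: {L0,L1,L4} ∩ {L0,L1,L4,L5} = {L0,L1,L4}; idom=L4

Frontier:
  join L1 pred L0: · stop@L0
  join L1 pred L5: L5→L4→L1 stop@L0
  join L2 pred L1: · stop@L1
  join L2 pred L3: L3→L2 stop@L1
  join L6 pred L4: · stop@L4
  join L6 pred L5: L5 stop@L4
  L0 → ∅
  L1 → {L1}
  L2 → {L2}
  L3 → {L2}
  L4 → {L1}
  L5 → {L1,L6}
  L6 → ∅
  L7 → ∅

φ for p: defs {L2,L4}
  DF⁺ = {L1,L2}

Answer: ["L1", "L2"]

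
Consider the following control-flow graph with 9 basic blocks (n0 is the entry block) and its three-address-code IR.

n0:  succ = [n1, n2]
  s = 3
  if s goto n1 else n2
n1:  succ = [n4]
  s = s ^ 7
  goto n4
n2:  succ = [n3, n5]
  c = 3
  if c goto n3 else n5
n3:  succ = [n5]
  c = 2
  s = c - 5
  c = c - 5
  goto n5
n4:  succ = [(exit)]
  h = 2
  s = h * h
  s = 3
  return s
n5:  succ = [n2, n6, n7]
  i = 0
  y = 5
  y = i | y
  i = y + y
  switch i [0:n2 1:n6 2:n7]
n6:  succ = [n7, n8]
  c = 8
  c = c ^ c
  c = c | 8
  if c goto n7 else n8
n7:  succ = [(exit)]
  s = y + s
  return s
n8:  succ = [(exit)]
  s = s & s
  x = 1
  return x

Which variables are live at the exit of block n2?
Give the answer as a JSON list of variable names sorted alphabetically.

def/use:
  n0 def {s} use ∅
  n1 def {s} use {s}
  n2 def {c} use ∅
  n3 def {c,s} use ∅
  n4 def {h,s} use ∅
  n5 def {i,y} use ∅
  n6 def {c} use ∅
  n7 def {s} use {s,y}
  n8 def {s,x} use {s}

Liveness:
  n0: in=∅ out={s}
  n1: in={s} out=∅
  n2: in={s} out={s}
  n3: in=∅ out={s}
  n4: in=∅ out=∅
  n5: in={s} out={s,y}
  n6: in={s,y} out={s,y}
  n7: in={s,y} out=∅
  n8: in={s} out=∅

live-out(n2) = ["s"]

Answer: ["s"]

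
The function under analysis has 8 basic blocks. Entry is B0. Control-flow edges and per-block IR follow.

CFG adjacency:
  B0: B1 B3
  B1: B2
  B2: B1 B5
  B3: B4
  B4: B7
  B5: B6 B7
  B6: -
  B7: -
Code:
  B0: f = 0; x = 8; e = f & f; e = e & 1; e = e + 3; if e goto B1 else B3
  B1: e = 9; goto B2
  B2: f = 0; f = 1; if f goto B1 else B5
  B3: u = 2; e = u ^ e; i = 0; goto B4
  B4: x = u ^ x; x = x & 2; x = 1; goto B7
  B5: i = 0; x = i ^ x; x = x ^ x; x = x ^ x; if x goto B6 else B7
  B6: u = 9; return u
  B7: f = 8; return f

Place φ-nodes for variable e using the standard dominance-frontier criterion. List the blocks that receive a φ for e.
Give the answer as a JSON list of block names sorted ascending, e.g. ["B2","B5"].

Answer: ["B1", "B7"]

Analysis:
idom tree: B1←B0 B2←B1 B3←B0 B4←B3 B5←B2 B6←B5 B7←B0
Join-block Dom:
  B1: preds {B0,B2}: {B0} ∩ {B0,B1,B2} = {B0}; idom=B0
  B7: preds {B4,B5}: {B0,B3,B4} ∩ {B0,B1,B2,B5} = {B0}; idom=B0

DF derivation:
  B1←B0: walk · to B0
  B1←B2: walk B2→B1 to B0
  B7←B4: walk B4→B3 to B0
  B7←B5: walk B5→B2→B1 to B0
  B0 → ∅
  B1 → {B1,B7}
  B2 → {B1,B7}
  B3 → {B7}
  B4 → {B7}
  B5 → {B7}
  B6 → ∅
  B7 → ∅

φ for e: defs {B0,B1,B3}
  DF⁺ = {B1,B7}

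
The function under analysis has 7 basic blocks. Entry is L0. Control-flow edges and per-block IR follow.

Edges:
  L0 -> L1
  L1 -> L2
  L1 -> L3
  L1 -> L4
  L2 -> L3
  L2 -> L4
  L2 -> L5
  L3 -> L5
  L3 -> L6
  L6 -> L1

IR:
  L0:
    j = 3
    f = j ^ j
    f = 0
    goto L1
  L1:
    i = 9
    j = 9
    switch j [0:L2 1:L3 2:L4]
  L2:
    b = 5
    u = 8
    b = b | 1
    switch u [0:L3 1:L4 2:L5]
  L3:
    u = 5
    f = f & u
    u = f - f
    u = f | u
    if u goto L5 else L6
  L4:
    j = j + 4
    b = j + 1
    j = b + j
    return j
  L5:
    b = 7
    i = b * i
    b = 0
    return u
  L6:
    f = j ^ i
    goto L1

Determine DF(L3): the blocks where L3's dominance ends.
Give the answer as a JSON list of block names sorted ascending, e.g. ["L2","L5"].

idom tree: L1←L0 L2←L1 L3←L1 L4←L1 L5←L1 L6←L3
Join-block Dom:
  L1: preds {L0,L6}: {L0} ∩ {L0,L1,L3,L6} = {L0}; idom=L0
  L3: preds {L1,L2}: {L0,L1} ∩ {L0,L1,L2} = {L0,L1}; idom=L1
  L4: preds {L1,L2}: {L0,L1} ∩ {L0,L1,L2} = {L0,L1}; idom=L1
  L5: preds {L2,L3}: {L0,L1,L2} ∩ {L0,L1,L3} = {L0,L1}; idom=L1

DF derivation:
  L1←L0: walk · to L0
  L1←L6: walk L6→L3→L1 to L0
  L3←L1: walk · to L1
  L3←L2: walk L2 to L1
  L4←L1: walk · to L1
  L4←L2: walk L2 to L1
  L5←L2: walk L2 to L1
  L5←L3: walk L3 to L1
  L0 → ∅
  L1 → {L1}
  L2 → {L3,L4,L5}
  L3 → {L1,L5}
  L4 → ∅
  L5 → ∅
  L6 → {L1}

DF(L3) = ["L1", "L5"]

Answer: ["L1", "L5"]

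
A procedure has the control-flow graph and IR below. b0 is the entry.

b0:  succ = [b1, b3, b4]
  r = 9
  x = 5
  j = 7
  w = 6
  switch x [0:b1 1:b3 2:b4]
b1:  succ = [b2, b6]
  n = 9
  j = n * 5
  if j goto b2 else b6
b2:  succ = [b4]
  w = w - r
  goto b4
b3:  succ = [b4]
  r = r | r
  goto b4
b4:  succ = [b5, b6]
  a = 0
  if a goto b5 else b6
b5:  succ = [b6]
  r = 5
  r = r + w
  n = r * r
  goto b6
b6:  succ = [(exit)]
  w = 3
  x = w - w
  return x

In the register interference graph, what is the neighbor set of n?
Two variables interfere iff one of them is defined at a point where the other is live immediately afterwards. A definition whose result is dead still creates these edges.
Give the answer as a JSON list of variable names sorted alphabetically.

Block summaries:
  b0: def={j,r,w,x} ue=∅
  b1: def={j,n} ue=∅
  b2: def={w} ue={r,w}
  b3: def={r} ue={r}
  b4: def={a} ue=∅
  b5: def={n,r} ue={w}
  b6: def={w,x} ue=∅

Live sets:
  b0: in=∅ out={r,w}
  b1: in={r,w} out={r,w}
  b2: in={r,w} out={w}
  b3: in={r,w} out={w}
  b4: in={w} out={w}
  b5: in={w} out=∅
  b6: in=∅ out=∅

Interfere edges:
  a — {w}
  j — {r,w,x}
  n — {r,w}
  r — {j,n,w,x}
  w — {a,j,n,r,x}
  x — {j,r,w}

N(n) = ["r", "w"]

Answer: ["r", "w"]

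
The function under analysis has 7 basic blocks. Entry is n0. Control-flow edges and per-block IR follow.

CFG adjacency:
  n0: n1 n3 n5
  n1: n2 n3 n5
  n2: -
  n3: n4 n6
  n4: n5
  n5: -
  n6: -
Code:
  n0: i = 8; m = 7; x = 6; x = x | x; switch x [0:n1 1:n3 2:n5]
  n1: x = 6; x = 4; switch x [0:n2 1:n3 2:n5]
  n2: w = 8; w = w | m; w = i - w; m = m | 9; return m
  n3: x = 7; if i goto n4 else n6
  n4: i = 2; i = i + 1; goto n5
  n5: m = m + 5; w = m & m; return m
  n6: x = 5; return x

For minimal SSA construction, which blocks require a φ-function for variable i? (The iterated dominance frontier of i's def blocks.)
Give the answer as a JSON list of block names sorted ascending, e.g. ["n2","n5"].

Answer: ["n5"]

Derivation:
idom tree: n1←n0 n2←n1 n3←n0 n4←n3 n5←n0 n6←n3
Dom at joins:
  n3: preds {n0,n1}: {n0} ∩ {n0,n1} = {n0}; idom=n0
  n5: preds {n0,n1,n4}: {n0} ∩ {n0,n1} ∩ {n0,n3,n4} = {n0}; idom=n0

DF derivation:
  n3←n0: walk · to n0
  n3←n1: walk n1 to n0
  n5←n0: walk · to n0
  n5←n1: walk n1 to n0
  n5←n4: walk n4→n3 to n0
  n0: DF=∅
  n1: DF={n3,n5}
  n2: DF=∅
  n3: DF={n5}
  n4: DF={n5}
  n5: DF=∅
  n6: DF=∅

φ for i: defs {n0,n4}
  DF⁺ = {n5}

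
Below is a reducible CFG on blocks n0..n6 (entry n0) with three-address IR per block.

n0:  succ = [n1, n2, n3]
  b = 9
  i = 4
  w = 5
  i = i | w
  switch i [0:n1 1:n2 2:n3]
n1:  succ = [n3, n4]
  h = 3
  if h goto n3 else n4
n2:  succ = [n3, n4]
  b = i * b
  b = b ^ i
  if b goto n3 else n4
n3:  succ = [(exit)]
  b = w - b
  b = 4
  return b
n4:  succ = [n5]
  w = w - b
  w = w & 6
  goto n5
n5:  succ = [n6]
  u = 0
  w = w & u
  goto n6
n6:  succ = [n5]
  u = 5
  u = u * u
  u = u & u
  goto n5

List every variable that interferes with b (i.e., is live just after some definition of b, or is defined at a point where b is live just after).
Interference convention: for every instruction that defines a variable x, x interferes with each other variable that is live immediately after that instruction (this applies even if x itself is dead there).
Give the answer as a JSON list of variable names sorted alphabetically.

Answer: ["h", "i", "w"]

Analysis:
Per-block:
  n0: {b,i,w} / ∅
  n1: {h} / ∅
  n2: {b} / {b,i}
  n3: {b} / {b,w}
  n4: {w} / {b,w}
  n5: {u,w} / {w}
  n6: {u} / ∅

Liveness:
  n0 li=∅ lo={b,i,w}
  n1 li={b,w} lo={b,w}
  n2 li={b,i,w} lo={b,w}
  n3 li={b,w} lo=∅
  n4 li={b,w} lo={w}
  n5 li={w} lo={w}
  n6 li={w} lo={w}

Conflict graph:
  b: {h,i,w}
  h: {b,w}
  i: {b,w}
  u: {w}
  w: {b,h,i,u}

N(b) = ["h", "i", "w"]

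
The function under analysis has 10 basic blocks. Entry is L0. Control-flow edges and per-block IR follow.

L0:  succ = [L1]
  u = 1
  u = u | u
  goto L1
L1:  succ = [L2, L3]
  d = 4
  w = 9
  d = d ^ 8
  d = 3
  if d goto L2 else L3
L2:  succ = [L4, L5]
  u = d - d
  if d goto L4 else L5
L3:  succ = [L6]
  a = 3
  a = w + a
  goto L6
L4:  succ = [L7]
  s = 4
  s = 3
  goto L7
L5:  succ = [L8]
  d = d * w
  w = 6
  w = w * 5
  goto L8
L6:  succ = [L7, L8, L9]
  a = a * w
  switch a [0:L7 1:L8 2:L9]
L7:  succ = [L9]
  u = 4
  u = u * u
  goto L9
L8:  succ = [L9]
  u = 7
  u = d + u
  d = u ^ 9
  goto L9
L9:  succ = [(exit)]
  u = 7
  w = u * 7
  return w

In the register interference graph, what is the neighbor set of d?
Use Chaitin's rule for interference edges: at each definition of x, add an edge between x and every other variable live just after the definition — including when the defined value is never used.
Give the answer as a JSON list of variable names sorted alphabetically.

def/use:
  L0: {u} / ∅
  L1: {d,w} / ∅
  L2: {u} / {d}
  L3: {a} / {w}
  L4: {s} / ∅
  L5: {d,w} / {d,w}
  L6: {a} / {a,w}
  L7: {u} / ∅
  L8: {d,u} / {d}
  L9: {u,w} / ∅

Liveness:
  live L0: ∅→∅
  live L1: ∅→{d,w}
  live L2: {d,w}→{d,w}
  live L3: {d,w}→{a,d,w}
  live L4: ∅→∅
  live L5: {d,w}→{d}
  live L6: {a,d,w}→{d}
  live L7: ∅→∅
  live L8: {d}→∅
  live L9: ∅→∅

Interference:
  a: {d,w}
  d: {a,u,w}
  s: ∅
  u: {d,w}
  w: {a,d,u}

N(d) = ["a", "u", "w"]

Answer: ["a", "u", "w"]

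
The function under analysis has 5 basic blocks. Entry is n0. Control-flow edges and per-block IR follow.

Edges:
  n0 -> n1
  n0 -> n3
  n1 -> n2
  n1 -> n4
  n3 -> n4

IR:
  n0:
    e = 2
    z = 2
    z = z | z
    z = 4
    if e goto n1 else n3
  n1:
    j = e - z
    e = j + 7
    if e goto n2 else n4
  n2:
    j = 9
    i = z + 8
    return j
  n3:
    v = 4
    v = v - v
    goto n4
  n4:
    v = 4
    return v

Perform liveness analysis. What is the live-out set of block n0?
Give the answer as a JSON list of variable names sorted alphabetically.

Answer: ["e", "z"]

Derivation:
def/use:
  n0 def {e,z} use ∅
  n1 def {e,j} use {e,z}
  n2 def {i,j} use {z}
  n3 def {v} use ∅
  n4 def {v} use ∅

Backward fixpoint:
  n0 li=∅ lo={e,z}
  n1 li={e,z} lo={z}
  n2 li={z} lo=∅
  n3 li=∅ lo=∅
  n4 li=∅ lo=∅

live-out(n0) = ["e", "z"]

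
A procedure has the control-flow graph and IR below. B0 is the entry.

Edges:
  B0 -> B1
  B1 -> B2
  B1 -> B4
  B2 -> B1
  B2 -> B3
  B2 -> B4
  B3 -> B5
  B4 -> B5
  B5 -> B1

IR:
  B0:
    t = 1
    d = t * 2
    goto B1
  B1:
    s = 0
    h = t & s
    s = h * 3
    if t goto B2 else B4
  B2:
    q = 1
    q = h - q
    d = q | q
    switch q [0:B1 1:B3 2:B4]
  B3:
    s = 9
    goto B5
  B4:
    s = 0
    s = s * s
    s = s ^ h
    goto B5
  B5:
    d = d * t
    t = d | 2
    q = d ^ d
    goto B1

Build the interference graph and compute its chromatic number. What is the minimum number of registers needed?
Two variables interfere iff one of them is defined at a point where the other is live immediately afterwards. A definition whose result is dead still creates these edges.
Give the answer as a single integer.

Block summaries:
  B0: def={d,t} ue=∅
  B1: def={h,s} ue={t}
  B2: def={d,q} ue={h}
  B3: def={s} ue=∅
  B4: def={s} ue={h}
  B5: def={d,q,t} ue={d,t}

Backward fixpoint:
  B0 li=∅ lo={d,t}
  B1 li={d,t} lo={d,h,t}
  B2 li={h,t} lo={d,h,t}
  B3 li={d,t} lo={d,t}
  B4 li={d,h,t} lo={d,t}
  B5 li={d,t} lo={d,t}

Conflict graph:
  d: {h,q,s,t}
  h: {d,q,s,t}
  q: {d,h,t}
  s: {d,h,t}
  t: {d,h,q,s}

Registers:
  lower bound: {d,h,q,t} mutually conflict ⇒ χ ≥ 4
  assign d→c0 h→c1 q→c3 s→c3 t→c2 — no edge inside a register ⇒ χ ≤ 4
  χ = 4

Answer: 4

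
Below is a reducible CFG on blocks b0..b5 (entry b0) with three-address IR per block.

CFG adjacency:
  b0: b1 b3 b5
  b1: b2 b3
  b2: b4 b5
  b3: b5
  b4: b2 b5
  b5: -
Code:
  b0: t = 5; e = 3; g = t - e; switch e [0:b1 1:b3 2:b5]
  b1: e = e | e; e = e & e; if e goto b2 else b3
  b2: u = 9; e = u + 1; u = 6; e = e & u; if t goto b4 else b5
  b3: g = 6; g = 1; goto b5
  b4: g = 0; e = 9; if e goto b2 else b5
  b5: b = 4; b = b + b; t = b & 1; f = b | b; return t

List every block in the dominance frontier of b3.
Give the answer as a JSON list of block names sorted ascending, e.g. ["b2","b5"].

idom tree: b1←b0 b2←b1 b3←b0 b4←b2 b5←b0
Dom∩ at merges:
  b2: preds {b1,b4}: {b0,b1} ∩ {b0,b1,b2,b4} = {b0,b1}; idom=b1
  b3: preds {b0,b1}: {b0} ∩ {b0,b1} = {b0}; idom=b0
  b5: preds {b0,b2,b3,b4}: {b0} ∩ {b0,b1,b2} ∩ {b0,b3} ∩ {b0,b1,b2,b4} = {b0}; idom=b0

DF walk-up:
  join b2 pred b1: · stop@b1
  join b2 pred b4: b4→b2 stop@b1
  join b3 pred b0: · stop@b0
  join b3 pred b1: b1 stop@b0
  join b5 pred b0: · stop@b0
  join b5 pred b2: b2→b1 stop@b0
  join b5 pred b3: b3 stop@b0
  join b5 pred b4: b4→b2→b1 stop@b0
  b0 → ∅
  b1 → {b3,b5}
  b2 → {b2,b5}
  b3 → {b5}
  b4 → {b2,b5}
  b5 → ∅

DF(b3) = ["b5"]

Answer: ["b5"]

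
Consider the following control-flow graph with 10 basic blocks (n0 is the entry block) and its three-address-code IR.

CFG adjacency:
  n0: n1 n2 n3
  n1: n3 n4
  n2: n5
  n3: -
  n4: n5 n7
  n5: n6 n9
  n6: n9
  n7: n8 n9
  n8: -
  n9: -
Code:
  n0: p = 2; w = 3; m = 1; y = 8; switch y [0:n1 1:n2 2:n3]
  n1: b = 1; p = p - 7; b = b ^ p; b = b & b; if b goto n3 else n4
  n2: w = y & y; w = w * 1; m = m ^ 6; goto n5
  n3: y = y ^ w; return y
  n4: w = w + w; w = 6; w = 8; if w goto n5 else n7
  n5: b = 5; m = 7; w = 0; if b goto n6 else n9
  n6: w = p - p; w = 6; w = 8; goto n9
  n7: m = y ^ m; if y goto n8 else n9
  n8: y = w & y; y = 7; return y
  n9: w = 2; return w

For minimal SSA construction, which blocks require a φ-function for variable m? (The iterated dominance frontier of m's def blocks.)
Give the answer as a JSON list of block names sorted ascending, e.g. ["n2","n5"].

idom tree: n1←n0 n2←n0 n3←n0 n4←n1 n5←n0 n6←n5 n7←n4 n8←n7 n9←n0
Join-block Dom:
  n3: preds {n0,n1}: {n0} ∩ {n0,n1} = {n0}; idom=n0
  n5: preds {n2,n4}: {n0,n2} ∩ {n0,n1,n4} = {n0}; idom=n0
  n9: preds {n5,n6,n7}: {n0,n5} ∩ {n0,n5,n6} ∩ {n0,n1,n4,n7} = {n0}; idom=n0

Frontier:
  n3←n0: walk · to n0
  n3←n1: walk n1 to n0
  n5←n2: walk n2 to n0
  n5←n4: walk n4→n1 to n0
  n9←n5: walk n5 to n0
  n9←n6: walk n6→n5 to n0
  n9←n7: walk n7→n4→n1 to n0
  n0 → ∅
  n1 → {n3,n5,n9}
  n2 → {n5}
  n3 → ∅
  n4 → {n5,n9}
  n5 → {n9}
  n6 → {n9}
  n7 → {n9}
  n8 → ∅
  n9 → ∅

φ for m: defs {n0,n2,n5,n7}
  DF⁺ = {n5,n9}

Answer: ["n5", "n9"]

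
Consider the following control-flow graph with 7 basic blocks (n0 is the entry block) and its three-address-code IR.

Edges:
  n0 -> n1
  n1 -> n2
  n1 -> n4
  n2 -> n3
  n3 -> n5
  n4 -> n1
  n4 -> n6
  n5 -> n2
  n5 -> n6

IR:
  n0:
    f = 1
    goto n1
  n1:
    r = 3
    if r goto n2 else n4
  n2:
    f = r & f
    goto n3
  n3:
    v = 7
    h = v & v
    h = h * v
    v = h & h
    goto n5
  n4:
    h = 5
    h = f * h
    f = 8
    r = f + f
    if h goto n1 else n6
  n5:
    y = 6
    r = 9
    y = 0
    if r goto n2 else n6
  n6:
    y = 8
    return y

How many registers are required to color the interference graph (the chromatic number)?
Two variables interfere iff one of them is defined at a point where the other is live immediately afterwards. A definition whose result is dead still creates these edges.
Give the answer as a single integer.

Answer: 3

Working:
Per-block:
  n0 def {f} use ∅
  n1 def {r} use ∅
  n2 def {f} use {f,r}
  n3 def {h,v} use ∅
  n4 def {f,h,r} use {f}
  n5 def {r,y} use ∅
  n6 def {y} use ∅

Liveness:
  n0: in=∅ out={f}
  n1: in={f} out={f,r}
  n2: in={f,r} out={f}
  n3: in={f} out={f}
  n4: in={f} out={f}
  n5: in={f} out={f,r}
  n6: in=∅ out=∅

Conflict graph:
  f — {h,r,v,y}
  h — {f,r,v}
  r — {f,h,y}
  v — {f,h}
  y — {f,r}

Chromatic number:
  lower bound: {f,h,r} mutually conflict ⇒ χ ≥ 3
  3-colouring: c0={f}  c1={h,y}  c2={r,v}
  χ = 3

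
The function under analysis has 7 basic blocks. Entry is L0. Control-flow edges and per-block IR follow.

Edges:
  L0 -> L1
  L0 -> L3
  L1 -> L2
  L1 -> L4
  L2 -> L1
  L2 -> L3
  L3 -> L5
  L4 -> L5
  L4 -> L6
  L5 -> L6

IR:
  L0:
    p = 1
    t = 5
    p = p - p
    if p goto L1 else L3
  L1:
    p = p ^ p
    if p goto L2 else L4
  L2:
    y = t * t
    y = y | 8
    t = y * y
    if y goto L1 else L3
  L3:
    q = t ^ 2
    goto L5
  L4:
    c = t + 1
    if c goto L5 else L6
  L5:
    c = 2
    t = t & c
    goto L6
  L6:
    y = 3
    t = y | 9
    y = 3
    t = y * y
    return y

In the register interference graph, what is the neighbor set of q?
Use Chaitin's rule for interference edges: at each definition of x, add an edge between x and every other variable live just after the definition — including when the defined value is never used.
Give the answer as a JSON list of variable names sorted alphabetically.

Answer: ["t"]

Analysis:
def/use:
  L0: def={p,t} ue=∅
  L1: def={p} ue={p}
  L2: def={t,y} ue={t}
  L3: def={q} ue={t}
  L4: def={c} ue={t}
  L5: def={c,t} ue={t}
  L6: def={t,y} ue=∅

Liveness:
  L0: in=∅ out={p,t}
  L1: in={p,t} out={p,t}
  L2: in={p,t} out={p,t}
  L3: in={t} out={t}
  L4: in={t} out={t}
  L5: in={t} out=∅
  L6: in=∅ out=∅

Interference:
  c↔{t}
  p↔{t,y}
  q↔{t}
  t↔{c,p,q,y}
  y↔{p,t}

N(q) = ["t"]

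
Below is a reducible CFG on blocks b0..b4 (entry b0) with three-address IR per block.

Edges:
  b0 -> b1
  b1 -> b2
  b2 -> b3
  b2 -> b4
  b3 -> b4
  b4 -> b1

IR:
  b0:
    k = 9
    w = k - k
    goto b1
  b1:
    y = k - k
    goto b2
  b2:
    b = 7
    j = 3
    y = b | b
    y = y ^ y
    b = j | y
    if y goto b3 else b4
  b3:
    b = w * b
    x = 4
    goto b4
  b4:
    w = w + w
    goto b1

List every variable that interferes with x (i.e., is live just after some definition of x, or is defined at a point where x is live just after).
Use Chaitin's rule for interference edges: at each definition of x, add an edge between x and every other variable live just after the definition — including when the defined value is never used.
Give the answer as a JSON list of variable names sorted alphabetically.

def/use:
  b0: {k,w} / ∅
  b1: {y} / {k}
  b2: {b,j,y} / ∅
  b3: {b,x} / {b,w}
  b4: {w} / {w}

Live sets:
  b0: in=∅ out={k,w}
  b1: in={k,w} out={k,w}
  b2: in={k,w} out={b,k,w}
  b3: in={b,k,w} out={k,w}
  b4: in={k,w} out={k,w}

Interfere edges:
  b↔{j,k,w,y}
  j↔{b,k,w,y}
  k↔{b,j,w,x,y}
  w↔{b,j,k,x,y}
  x↔{k,w}
  y↔{b,j,k,w}

N(x) = ["k", "w"]

Answer: ["k", "w"]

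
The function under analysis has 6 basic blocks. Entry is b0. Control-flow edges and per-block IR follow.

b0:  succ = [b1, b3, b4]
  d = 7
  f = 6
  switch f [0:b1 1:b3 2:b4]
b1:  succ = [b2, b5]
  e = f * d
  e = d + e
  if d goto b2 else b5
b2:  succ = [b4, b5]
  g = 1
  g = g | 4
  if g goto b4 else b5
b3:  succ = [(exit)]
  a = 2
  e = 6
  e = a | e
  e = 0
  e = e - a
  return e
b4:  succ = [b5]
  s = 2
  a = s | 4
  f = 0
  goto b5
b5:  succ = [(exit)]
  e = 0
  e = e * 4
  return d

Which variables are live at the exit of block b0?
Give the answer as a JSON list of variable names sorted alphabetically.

Answer: ["d", "f"]

Derivation:
def/use:
  b0: def={d,f} ue=∅
  b1: def={e} ue={d,f}
  b2: def={g} ue=∅
  b3: def={a,e} ue=∅
  b4: def={a,f,s} ue=∅
  b5: def={e} ue={d}

Liveness:
  b0 li=∅ lo={d,f}
  b1 li={d,f} lo={d}
  b2 li={d} lo={d}
  b3 li=∅ lo=∅
  b4 li={d} lo={d}
  b5 li={d} lo=∅

live-out(b0) = ["d", "f"]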